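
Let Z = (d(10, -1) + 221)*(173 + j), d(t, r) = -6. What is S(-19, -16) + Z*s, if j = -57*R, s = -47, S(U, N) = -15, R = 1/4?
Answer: -6416735/4 ≈ -1.6042e+6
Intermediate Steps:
R = 1/4 ≈ 0.25000
j = -57/4 (j = -57*1/4 = -57/4 ≈ -14.250)
Z = 136525/4 (Z = (-6 + 221)*(173 - 57/4) = 215*(635/4) = 136525/4 ≈ 34131.)
S(-19, -16) + Z*s = -15 + (136525/4)*(-47) = -15 - 6416675/4 = -6416735/4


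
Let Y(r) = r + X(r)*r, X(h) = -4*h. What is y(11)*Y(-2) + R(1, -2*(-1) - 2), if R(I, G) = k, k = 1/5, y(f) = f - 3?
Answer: -719/5 ≈ -143.80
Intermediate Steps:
y(f) = -3 + f
Y(r) = r - 4*r² (Y(r) = r + (-4*r)*r = r - 4*r²)
k = ⅕ ≈ 0.20000
R(I, G) = ⅕
y(11)*Y(-2) + R(1, -2*(-1) - 2) = (-3 + 11)*(-2*(1 - 4*(-2))) + ⅕ = 8*(-2*(1 + 8)) + ⅕ = 8*(-2*9) + ⅕ = 8*(-18) + ⅕ = -144 + ⅕ = -719/5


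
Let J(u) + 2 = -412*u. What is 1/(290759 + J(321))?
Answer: 1/158505 ≈ 6.3089e-6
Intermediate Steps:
J(u) = -2 - 412*u
1/(290759 + J(321)) = 1/(290759 + (-2 - 412*321)) = 1/(290759 + (-2 - 132252)) = 1/(290759 - 132254) = 1/158505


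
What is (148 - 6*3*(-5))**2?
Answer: 56644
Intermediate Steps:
(148 - 6*3*(-5))**2 = (148 - 18*(-5))**2 = (148 + 90)**2 = 238**2 = 56644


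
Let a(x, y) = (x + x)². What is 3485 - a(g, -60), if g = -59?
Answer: -10439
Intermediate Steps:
a(x, y) = 4*x² (a(x, y) = (2*x)² = 4*x²)
3485 - a(g, -60) = 3485 - 4*(-59)² = 3485 - 4*3481 = 3485 - 1*13924 = 3485 - 13924 = -10439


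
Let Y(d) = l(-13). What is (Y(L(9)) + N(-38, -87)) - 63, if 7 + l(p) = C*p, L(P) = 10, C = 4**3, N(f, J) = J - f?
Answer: -951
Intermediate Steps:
C = 64
l(p) = -7 + 64*p
Y(d) = -839 (Y(d) = -7 + 64*(-13) = -7 - 832 = -839)
(Y(L(9)) + N(-38, -87)) - 63 = (-839 + (-87 - 1*(-38))) - 63 = (-839 + (-87 + 38)) - 63 = (-839 - 49) - 63 = -888 - 63 = -951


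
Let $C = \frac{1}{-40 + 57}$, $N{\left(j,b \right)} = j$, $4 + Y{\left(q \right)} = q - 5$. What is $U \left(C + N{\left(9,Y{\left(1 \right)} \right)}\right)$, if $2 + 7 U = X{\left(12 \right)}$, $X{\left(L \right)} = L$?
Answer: $\frac{220}{17} \approx 12.941$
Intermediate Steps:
$Y{\left(q \right)} = -9 + q$ ($Y{\left(q \right)} = -4 + \left(q - 5\right) = -4 + \left(-5 + q\right) = -9 + q$)
$U = \frac{10}{7}$ ($U = - \frac{2}{7} + \frac{1}{7} \cdot 12 = - \frac{2}{7} + \frac{12}{7} = \frac{10}{7} \approx 1.4286$)
$C = \frac{1}{17} \approx 0.058824$
$U \left(C + N{\left(9,Y{\left(1 \right)} \right)}\right) = \frac{10 \left(\frac{1}{17} + 9\right)}{7} = \frac{10}{7} \cdot \frac{154}{17} = \frac{220}{17}$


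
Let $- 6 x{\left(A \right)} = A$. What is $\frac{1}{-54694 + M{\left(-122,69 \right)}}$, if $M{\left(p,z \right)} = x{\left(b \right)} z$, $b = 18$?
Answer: $- \frac{1}{54901} \approx -1.8215 \cdot 10^{-5}$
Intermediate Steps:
$x{\left(A \right)} = - \frac{A}{6}$
$M{\left(p,z \right)} = - 3 z$ ($M{\left(p,z \right)} = \left(- \frac{1}{6}\right) 18 z = - 3 z$)
$\frac{1}{-54694 + M{\left(-122,69 \right)}} = \frac{1}{-54694 - 207} = \frac{1}{-54901} = - \frac{1}{54901}$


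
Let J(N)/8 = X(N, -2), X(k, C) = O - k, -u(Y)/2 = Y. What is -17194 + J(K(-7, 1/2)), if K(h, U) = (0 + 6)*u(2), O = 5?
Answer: -16962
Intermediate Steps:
u(Y) = -2*Y
K(h, U) = -24 (K(h, U) = (0 + 6)*(-2*2) = 6*(-4) = -24)
X(k, C) = 5 - k
J(N) = 40 - 8*N (J(N) = 8*(5 - N) = 40 - 8*N)
-17194 + J(K(-7, 1/2)) = -17194 + (40 - 8*(-24)) = -17194 + (40 + 192) = -17194 + 232 = -16962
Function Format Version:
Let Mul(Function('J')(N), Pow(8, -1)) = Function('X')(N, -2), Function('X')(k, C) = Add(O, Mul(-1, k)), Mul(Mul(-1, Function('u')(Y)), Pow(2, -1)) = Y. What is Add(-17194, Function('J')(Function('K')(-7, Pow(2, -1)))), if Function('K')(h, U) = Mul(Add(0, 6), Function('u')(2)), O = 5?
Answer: -16962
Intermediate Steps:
Function('u')(Y) = Mul(-2, Y)
Function('K')(h, U) = -24 (Function('K')(h, U) = Mul(Add(0, 6), Mul(-2, 2)) = Mul(6, -4) = -24)
Function('X')(k, C) = Add(5, Mul(-1, k))
Function('J')(N) = Add(40, Mul(-8, N)) (Function('J')(N) = Mul(8, Add(5, Mul(-1, N))) = Add(40, Mul(-8, N)))
Add(-17194, Function('J')(Function('K')(-7, Pow(2, -1)))) = Add(-17194, Add(40, Mul(-8, -24))) = Add(-17194, Add(40, 192)) = Add(-17194, 232) = -16962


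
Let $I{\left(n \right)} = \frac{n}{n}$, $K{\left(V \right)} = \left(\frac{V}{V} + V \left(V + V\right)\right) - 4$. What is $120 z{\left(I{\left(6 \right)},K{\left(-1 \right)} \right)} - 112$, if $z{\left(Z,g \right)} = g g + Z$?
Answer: $128$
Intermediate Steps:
$K{\left(V \right)} = -3 + 2 V^{2}$ ($K{\left(V \right)} = \left(1 + V 2 V\right) - 4 = \left(1 + 2 V^{2}\right) - 4 = -3 + 2 V^{2}$)
$I{\left(n \right)} = 1$
$z{\left(Z,g \right)} = Z + g^{2}$ ($z{\left(Z,g \right)} = g^{2} + Z = Z + g^{2}$)
$120 z{\left(I{\left(6 \right)},K{\left(-1 \right)} \right)} - 112 = 120 \left(1 + \left(-3 + 2 \left(-1\right)^{2}\right)^{2}\right) - 112 = 120 \left(1 + \left(-3 + 2 \cdot 1\right)^{2}\right) - 112 = 120 \left(1 + \left(-3 + 2\right)^{2}\right) - 112 = 120 \left(1 + \left(-1\right)^{2}\right) - 112 = 120 \left(1 + 1\right) - 112 = 120 \cdot 2 - 112 = 240 - 112 = 128$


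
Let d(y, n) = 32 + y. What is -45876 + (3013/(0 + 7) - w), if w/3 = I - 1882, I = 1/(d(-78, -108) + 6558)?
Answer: -1814223685/45584 ≈ -39800.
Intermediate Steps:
I = 1/6512 (I = 1/((32 - 78) + 6558) = 1/(-46 + 6558) = 1/6512 ≈ 0.00015356)
w = -36766749/6512 (w = 3*(1/6512 - 1882) = 3*(-12255583/6512) = -36766749/6512 ≈ -5646.0)
-45876 + (3013/(0 + 7) - w) = -45876 + (3013/(0 + 7) - 1*(-36766749/6512)) = -45876 + (3013/7 + 36766749/6512) = -45876 + 276987899/45584 = -1814223685/45584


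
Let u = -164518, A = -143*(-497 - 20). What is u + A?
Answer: -90587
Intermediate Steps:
A = 73931 (A = -143*(-517) = 73931)
u + A = -164518 + 73931 = -90587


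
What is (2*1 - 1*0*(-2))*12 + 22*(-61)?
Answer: -1318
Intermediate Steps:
(2*1 - 1*0*(-2))*12 + 22*(-61) = (2 + 0*(-2))*12 - 1342 = (2 + 0)*12 - 1342 = 2*12 - 1342 = 24 - 1342 = -1318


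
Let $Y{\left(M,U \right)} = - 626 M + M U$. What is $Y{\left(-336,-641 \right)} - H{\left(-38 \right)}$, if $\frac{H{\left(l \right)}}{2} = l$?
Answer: $425788$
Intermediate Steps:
$H{\left(l \right)} = 2 l$
$Y{\left(-336,-641 \right)} - H{\left(-38 \right)} = - 336 \left(-626 - 641\right) - 2 \left(-38\right) = \left(-336\right) \left(-1267\right) - -76 = 425712 + 76 = 425788$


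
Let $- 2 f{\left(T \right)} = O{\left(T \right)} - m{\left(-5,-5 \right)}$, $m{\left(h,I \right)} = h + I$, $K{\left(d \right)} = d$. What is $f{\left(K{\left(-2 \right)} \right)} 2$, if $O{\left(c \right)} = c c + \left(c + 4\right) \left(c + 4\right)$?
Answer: $-18$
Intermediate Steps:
$m{\left(h,I \right)} = I + h$
$O{\left(c \right)} = c^{2} + \left(4 + c\right)^{2}$ ($O{\left(c \right)} = c^{2} + \left(4 + c\right) \left(4 + c\right) = c^{2} + \left(4 + c\right)^{2}$)
$f{\left(T \right)} = -5 - \frac{T^{2}}{2} - \frac{\left(4 + T\right)^{2}}{2}$ ($f{\left(T \right)} = - \frac{\left(T^{2} + \left(4 + T\right)^{2}\right) - \left(-5 - 5\right)}{2} = - \frac{\left(T^{2} + \left(4 + T\right)^{2}\right) - -10}{2} = - \frac{\left(T^{2} + \left(4 + T\right)^{2}\right) + 10}{2} = - \frac{10 + T^{2} + \left(4 + T\right)^{2}}{2} = -5 - \frac{T^{2}}{2} - \frac{\left(4 + T\right)^{2}}{2}$)
$f{\left(K{\left(-2 \right)} \right)} 2 = \left(-13 - \left(-2\right)^{2} - -8\right) 2 = \left(-13 - 4 + 8\right) 2 = \left(-9\right) 2 = -18$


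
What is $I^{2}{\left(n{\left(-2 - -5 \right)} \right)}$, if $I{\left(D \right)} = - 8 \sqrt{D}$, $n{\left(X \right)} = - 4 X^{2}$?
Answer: $-2304$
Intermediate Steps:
$I^{2}{\left(n{\left(-2 - -5 \right)} \right)} = \left(- 8 \sqrt{- 4 \left(-2 - -5\right)^{2}}\right)^{2} = \left(- 8 \sqrt{- 4 \left(-2 + 5\right)^{2}}\right)^{2} = \left(- 8 \sqrt{- 4 \cdot 3^{2}}\right)^{2} = \left(- 8 \sqrt{\left(-4\right) 9}\right)^{2} = \left(- 8 \sqrt{-36}\right)^{2} = \left(- 8 \cdot 6 i\right)^{2} = \left(- 48 i\right)^{2} = -2304$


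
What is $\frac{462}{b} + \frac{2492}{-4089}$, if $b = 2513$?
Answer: $- \frac{624754}{1467951} \approx -0.4256$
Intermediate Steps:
$\frac{462}{b} + \frac{2492}{-4089} = \frac{462}{2513} + \frac{2492}{-4089} = 462 \cdot \frac{1}{2513} + 2492 \left(- \frac{1}{4089}\right) = \frac{66}{359} - \frac{2492}{4089} = - \frac{624754}{1467951}$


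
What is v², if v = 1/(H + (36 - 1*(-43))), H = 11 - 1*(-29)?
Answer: 1/14161 ≈ 7.0616e-5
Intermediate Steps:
H = 40 (H = 11 + 29 = 40)
v = 1/119 (v = 1/(40 + (36 - 1*(-43))) = 1/(40 + (36 + 43)) = 1/(40 + 79) = 1/119 ≈ 0.0084034)
v² = (1/119)² = 1/14161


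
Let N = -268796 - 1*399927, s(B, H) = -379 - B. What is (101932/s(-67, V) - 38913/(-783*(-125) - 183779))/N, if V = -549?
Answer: 12011299/24619705968 ≈ 0.00048787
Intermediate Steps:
N = -668723 (N = -268796 - 399927 = -668723)
(101932/s(-67, V) - 38913/(-783*(-125) - 183779))/N = (101932/(-379 - 1*(-67)) - 38913/(-783*(-125) - 183779))/(-668723) = (101932/(-379 + 67) - 38913/(97875 - 183779))*(-1/668723) = (101932/(-312) - 38913/(-85904))*(-1/668723) = (101932*(-1/312) - 38913*(-1/85904))*(-1/668723) = (-25483/78 + 5559/12272)*(-1/668723) = -12011299/36816*(-1/668723) = 12011299/24619705968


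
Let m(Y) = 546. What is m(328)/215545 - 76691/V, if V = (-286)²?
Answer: -1498700089/1602792620 ≈ -0.93506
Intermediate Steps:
V = 81796
m(328)/215545 - 76691/V = 546/215545 - 76691/81796 = -1498700089/1602792620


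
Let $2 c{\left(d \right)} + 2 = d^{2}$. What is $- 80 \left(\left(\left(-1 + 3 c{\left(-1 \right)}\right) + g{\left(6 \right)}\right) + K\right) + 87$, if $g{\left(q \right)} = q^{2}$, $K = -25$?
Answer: $-593$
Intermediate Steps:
$c{\left(d \right)} = -1 + \frac{d^{2}}{2}$
$- 80 \left(\left(\left(-1 + 3 c{\left(-1 \right)}\right) + g{\left(6 \right)}\right) + K\right) + 87 = - 80 \left(\left(\left(-1 + 3 \left(-1 + \frac{\left(-1\right)^{2}}{2}\right)\right) + 6^{2}\right) - 25\right) + 87 = - 80 \left(\left(\left(-1 + 3 \left(-1 + \frac{1}{2} \cdot 1\right)\right) + 36\right) - 25\right) + 87 = - 80 \left(\left(\left(-1 + 3 \left(-1 + \frac{1}{2}\right)\right) + 36\right) - 25\right) + 87 = - 80 \left(\left(\left(-1 + 3 \left(- \frac{1}{2}\right)\right) + 36\right) - 25\right) + 87 = - 80 \left(\left(\left(-1 - \frac{3}{2}\right) + 36\right) - 25\right) + 87 = - 80 \left(\left(- \frac{5}{2} + 36\right) - 25\right) + 87 = - 80 \left(\frac{67}{2} - 25\right) + 87 = \left(-80\right) \frac{17}{2} + 87 = -680 + 87 = -593$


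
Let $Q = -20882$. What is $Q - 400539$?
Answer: $-421421$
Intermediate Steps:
$Q - 400539 = -20882 - 400539 = -421421$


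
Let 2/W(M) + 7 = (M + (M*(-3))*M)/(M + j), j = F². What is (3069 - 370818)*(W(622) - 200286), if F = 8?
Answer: 21448918439464419/291208 ≈ 7.3655e+10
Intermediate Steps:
j = 64 (j = 8² = 64)
W(M) = 2/(-7 + (M - 3*M²)/(64 + M)) (W(M) = 2/(-7 + (M + (M*(-3))*M)/(M + 64)) = 2/(-7 + (M + (-3*M)*M)/(64 + M)) = 2/(-7 + (M - 3*M²)/(64 + M)))
(3069 - 370818)*(W(622) - 200286) = (3069 - 370818)*(2*(-64 - 1*622)/(448 + 3*622² + 6*622) - 200286) = -367749*(2*(-64 - 622)/(448 + 3*386884 + 3732) - 200286) = -367749*(2*(-686)/(448 + 1160652 + 3732) - 200286) = -367749*(2*(-686)/1164832 - 200286) = -367749*(2*(1/1164832)*(-686) - 200286) = -367749*(-343/291208 - 200286) = -367749*(-58324885831/291208) = 21448918439464419/291208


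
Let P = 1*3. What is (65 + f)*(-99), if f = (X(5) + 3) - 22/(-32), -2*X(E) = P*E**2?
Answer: -49401/16 ≈ -3087.6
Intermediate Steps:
P = 3
X(E) = -3*E**2/2
f = -541/16 (f = (-3/2*5**2 + 3) - 22/(-32) = (-3/2*25 + 3) - 22*(-1/32) = (-75/2 + 3) + 11/16 = -69/2 + 11/16 = -541/16 ≈ -33.813)
(65 + f)*(-99) = (65 - 541/16)*(-99) = (499/16)*(-99) = -49401/16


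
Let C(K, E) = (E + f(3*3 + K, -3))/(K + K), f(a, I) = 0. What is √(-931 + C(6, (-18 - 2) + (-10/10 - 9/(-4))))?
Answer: I*√14921/4 ≈ 30.538*I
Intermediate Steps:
C(K, E) = E/(2*K) (C(K, E) = (E + 0)/(K + K) = E/((2*K)) = E*(1/(2*K)) = E/(2*K))
√(-931 + C(6, (-18 - 2) + (-10/10 - 9/(-4)))) = √(-931 + (½)*((-18 - 2) + (-10/10 - 9/(-4)))/6) = √(-931 + (½)*(-20 + (-10*⅒ - 9*(-¼)))*(⅙)) = √(-931 + (½)*(-20 + (-1 + 9/4))*(⅙)) = √(-931 + (½)*(-20 + 5/4)*(⅙)) = √(-931 + (½)*(-75/4)*(⅙)) = √(-931 - 25/16) = √(-14921/16) = I*√14921/4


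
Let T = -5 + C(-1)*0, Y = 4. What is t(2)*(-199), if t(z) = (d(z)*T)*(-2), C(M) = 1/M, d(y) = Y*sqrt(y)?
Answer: -7960*sqrt(2) ≈ -11257.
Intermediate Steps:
d(y) = 4*sqrt(y)
T = -5 (T = -5 + 0/(-1) = -5 - 1*0 = -5 + 0 = -5)
t(z) = 40*sqrt(z) (t(z) = ((4*sqrt(z))*(-5))*(-2) = -20*sqrt(z)*(-2) = 40*sqrt(z))
t(2)*(-199) = (40*sqrt(2))*(-199) = -7960*sqrt(2)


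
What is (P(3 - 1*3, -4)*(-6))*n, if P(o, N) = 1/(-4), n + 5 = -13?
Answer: -27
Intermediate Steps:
n = -18 (n = -5 - 13 = -18)
P(o, N) = -1/4
(P(3 - 1*3, -4)*(-6))*n = -1/4*(-6)*(-18) = (3/2)*(-18) = -27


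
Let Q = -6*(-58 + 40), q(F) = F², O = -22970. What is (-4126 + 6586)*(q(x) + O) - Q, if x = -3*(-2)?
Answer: -56417748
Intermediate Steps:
x = 6
Q = 108 (Q = -6*(-18) = 108)
(-4126 + 6586)*(q(x) + O) - Q = (-4126 + 6586)*(6² - 22970) - 1*108 = 2460*(36 - 22970) - 108 = 2460*(-22934) - 108 = -56417640 - 108 = -56417748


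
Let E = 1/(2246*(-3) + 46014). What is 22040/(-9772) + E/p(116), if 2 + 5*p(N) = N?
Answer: -24670814425/10938444552 ≈ -2.2554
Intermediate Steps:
E = 1/39276 (E = 1/(-6738 + 46014) = 1/39276 ≈ 2.5461e-5)
p(N) = -⅖ + N/5
22040/(-9772) + E/p(116) = 22040/(-9772) + 1/(39276*(-⅖ + (⅕)*116)) = 22040*(-1/9772) + 1/(39276*(-⅖ + 116/5)) = -5510/2443 + 1/(39276*(114/5)) = -5510/2443 + (1/39276)*(5/114) = -5510/2443 + 5/4477464 = -24670814425/10938444552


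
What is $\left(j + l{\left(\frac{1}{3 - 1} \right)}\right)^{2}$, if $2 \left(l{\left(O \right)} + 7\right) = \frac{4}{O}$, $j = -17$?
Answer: $400$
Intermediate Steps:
$l{\left(O \right)} = -7 + \frac{2}{O}$ ($l{\left(O \right)} = -7 + \frac{4 \frac{1}{O}}{2} = -7 + \frac{2}{O}$)
$\left(j + l{\left(\frac{1}{3 - 1} \right)}\right)^{2} = \left(-17 - \left(7 - \frac{2}{\frac{1}{3 - 1}}\right)\right)^{2} = \left(-17 - \left(7 - \frac{2}{\frac{1}{2}}\right)\right)^{2} = \left(-17 - \left(7 - 2 \frac{1}{\frac{1}{2}}\right)\right)^{2} = \left(-17 + \left(-7 + 2 \cdot 2\right)\right)^{2} = \left(-17 + \left(-7 + 4\right)\right)^{2} = \left(-17 - 3\right)^{2} = \left(-20\right)^{2} = 400$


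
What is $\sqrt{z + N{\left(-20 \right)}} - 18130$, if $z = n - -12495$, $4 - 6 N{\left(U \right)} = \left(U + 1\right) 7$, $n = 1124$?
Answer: $-18130 + \frac{\sqrt{491106}}{6} \approx -18013.0$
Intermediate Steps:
$N{\left(U \right)} = - \frac{1}{2} - \frac{7 U}{6}$ ($N{\left(U \right)} = \frac{2}{3} - \frac{\left(U + 1\right) 7}{6} = \frac{2}{3} - \frac{\left(1 + U\right) 7}{6} = \frac{2}{3} - \frac{7 + 7 U}{6} = \frac{2}{3} - \left(\frac{7}{6} + \frac{7 U}{6}\right) = - \frac{1}{2} - \frac{7 U}{6}$)
$z = 13619$ ($z = 1124 - -12495 = 1124 + 12495 = 13619$)
$\sqrt{z + N{\left(-20 \right)}} - 18130 = \sqrt{13619 - - \frac{137}{6}} - 18130 = \sqrt{13619 + \left(- \frac{1}{2} + \frac{70}{3}\right)} - 18130 = \sqrt{13619 + \frac{137}{6}} - 18130 = \sqrt{\frac{81851}{6}} - 18130 = \frac{\sqrt{491106}}{6} - 18130 = -18130 + \frac{\sqrt{491106}}{6}$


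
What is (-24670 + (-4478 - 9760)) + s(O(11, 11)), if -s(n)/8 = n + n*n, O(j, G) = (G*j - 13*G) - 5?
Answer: -44524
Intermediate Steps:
O(j, G) = -5 - 13*G + G*j (O(j, G) = (-13*G + G*j) - 5 = -5 - 13*G + G*j)
s(n) = -8*n - 8*n**2 (s(n) = -8*(n + n*n) = -8*(n + n**2) = -8*n - 8*n**2)
(-24670 + (-4478 - 9760)) + s(O(11, 11)) = (-24670 + (-4478 - 9760)) - 8*(-5 - 13*11 + 11*11)*(1 + (-5 - 13*11 + 11*11)) = (-24670 - 14238) - 8*(-5 - 143 + 121)*(1 + (-5 - 143 + 121)) = -38908 - 8*(-27)*(1 - 27) = -38908 - 8*(-27)*(-26) = -38908 - 5616 = -44524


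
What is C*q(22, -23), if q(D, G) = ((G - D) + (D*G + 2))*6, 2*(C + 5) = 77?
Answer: -110349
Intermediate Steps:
C = 67/2 (C = -5 + (1/2)*77 = -5 + 77/2 = 67/2 ≈ 33.500)
q(D, G) = 12 - 6*D + 6*G + 6*D*G (q(D, G) = ((G - D) + (2 + D*G))*6 = (2 + G - D + D*G)*6 = 12 - 6*D + 6*G + 6*D*G)
C*q(22, -23) = 67*(12 - 6*22 + 6*(-23) + 6*22*(-23))/2 = 67*(12 - 132 - 138 - 3036)/2 = (67/2)*(-3294) = -110349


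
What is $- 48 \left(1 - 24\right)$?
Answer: $1104$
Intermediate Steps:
$- 48 \left(1 - 24\right) = \left(-48\right) \left(-23\right) = 1104$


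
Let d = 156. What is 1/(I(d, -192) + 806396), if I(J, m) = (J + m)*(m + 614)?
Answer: 1/791204 ≈ 1.2639e-6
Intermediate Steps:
I(J, m) = (614 + m)*(J + m) (I(J, m) = (J + m)*(614 + m) = (614 + m)*(J + m))
1/(I(d, -192) + 806396) = 1/(((-192)² + 614*156 + 614*(-192) + 156*(-192)) + 806396) = 1/((36864 + 95784 - 117888 - 29952) + 806396) = 1/(-15192 + 806396) = 1/791204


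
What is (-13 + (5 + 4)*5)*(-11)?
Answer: -352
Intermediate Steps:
(-13 + (5 + 4)*5)*(-11) = (-13 + 9*5)*(-11) = (-13 + 45)*(-11) = 32*(-11) = -352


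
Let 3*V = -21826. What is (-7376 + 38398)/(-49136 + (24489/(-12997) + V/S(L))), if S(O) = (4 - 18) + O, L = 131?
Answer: -141520719834/224448095953 ≈ -0.63053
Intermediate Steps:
V = -21826/3 (V = (⅓)*(-21826) = -21826/3 ≈ -7275.3)
S(O) = -14 + O
(-7376 + 38398)/(-49136 + (24489/(-12997) + V/S(L))) = (-7376 + 38398)/(-49136 + (24489/(-12997) - 21826/(3*(-14 + 131)))) = 31022/(-49136 + (24489*(-1/12997) - 21826/3/117)) = 31022/(-49136 + (-24489/12997 - 21826/3*1/117)) = 31022/(-49136 + (-24489/12997 - 21826/351)) = 31022/(-49136 - 292268161/4561947) = 31022/(-224448095953/4561947) = 31022*(-4561947/224448095953) = -141520719834/224448095953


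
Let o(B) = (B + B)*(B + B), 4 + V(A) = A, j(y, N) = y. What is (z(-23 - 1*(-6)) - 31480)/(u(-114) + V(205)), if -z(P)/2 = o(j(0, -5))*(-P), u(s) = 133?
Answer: -15740/167 ≈ -94.251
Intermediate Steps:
V(A) = -4 + A
o(B) = 4*B² (o(B) = (2*B)*(2*B) = 4*B²)
z(P) = 0 (z(P) = -2*4*0²*(-P) = -2*4*0*(-P) = -0*(-P) = -2*0 = 0)
(z(-23 - 1*(-6)) - 31480)/(u(-114) + V(205)) = (0 - 31480)/(133 + (-4 + 205)) = -31480/(133 + 201) = -31480/334 = -31480*1/334 = -15740/167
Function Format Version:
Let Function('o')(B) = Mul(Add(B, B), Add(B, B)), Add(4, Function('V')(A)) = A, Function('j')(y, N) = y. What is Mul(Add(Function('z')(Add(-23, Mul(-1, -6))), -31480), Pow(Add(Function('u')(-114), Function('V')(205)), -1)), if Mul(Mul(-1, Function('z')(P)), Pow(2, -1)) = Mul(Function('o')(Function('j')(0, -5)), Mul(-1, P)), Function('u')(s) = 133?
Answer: Rational(-15740, 167) ≈ -94.251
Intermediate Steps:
Function('V')(A) = Add(-4, A)
Function('o')(B) = Mul(4, Pow(B, 2)) (Function('o')(B) = Mul(Mul(2, B), Mul(2, B)) = Mul(4, Pow(B, 2)))
Function('z')(P) = 0 (Function('z')(P) = Mul(-2, Mul(Mul(4, Pow(0, 2)), Mul(-1, P))) = Mul(-2, Mul(Mul(4, 0), Mul(-1, P))) = Mul(-2, Mul(0, Mul(-1, P))) = Mul(-2, 0) = 0)
Mul(Add(Function('z')(Add(-23, Mul(-1, -6))), -31480), Pow(Add(Function('u')(-114), Function('V')(205)), -1)) = Mul(Add(0, -31480), Pow(Add(133, Add(-4, 205)), -1)) = Mul(-31480, Pow(Add(133, 201), -1)) = Mul(-31480, Pow(334, -1)) = Mul(-31480, Rational(1, 334)) = Rational(-15740, 167)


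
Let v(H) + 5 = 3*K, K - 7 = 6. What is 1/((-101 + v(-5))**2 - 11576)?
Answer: -1/7087 ≈ -0.00014110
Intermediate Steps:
K = 13 (K = 7 + 6 = 13)
v(H) = 34 (v(H) = -5 + 3*13 = -5 + 39 = 34)
1/((-101 + v(-5))**2 - 11576) = 1/((-101 + 34)**2 - 11576) = 1/((-67)**2 - 11576) = 1/(4489 - 11576) = 1/(-7087) = -1/7087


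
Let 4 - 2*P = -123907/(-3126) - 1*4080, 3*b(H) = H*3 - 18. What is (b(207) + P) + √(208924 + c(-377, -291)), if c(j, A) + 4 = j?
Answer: 13899329/6252 + √208543 ≈ 2679.8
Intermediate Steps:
c(j, A) = -4 + j
b(H) = -6 + H (b(H) = (H*3 - 18)/3 = (3*H - 18)/3 = (-18 + 3*H)/3 = -6 + H)
P = 12642677/6252 (P = 2 - (-123907/(-3126) - 1*4080)/2 = 2 - (-123907*(-1/3126) - 4080)/2 = 2 - (123907/3126 - 4080)/2 = 2 - ½*(-12630173/3126) = 2 + 12630173/6252 = 12642677/6252 ≈ 2022.2)
(b(207) + P) + √(208924 + c(-377, -291)) = ((-6 + 207) + 12642677/6252) + √(208924 + (-4 - 377)) = (201 + 12642677/6252) + √(208924 - 381) = 13899329/6252 + √208543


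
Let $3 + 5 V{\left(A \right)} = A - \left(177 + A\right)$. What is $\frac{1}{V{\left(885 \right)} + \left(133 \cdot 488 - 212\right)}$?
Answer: $\frac{1}{64656} \approx 1.5466 \cdot 10^{-5}$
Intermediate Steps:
$V{\left(A \right)} = -36$ ($V{\left(A \right)} = - \frac{3}{5} + \frac{A - \left(177 + A\right)}{5} = - \frac{3}{5} + \frac{1}{5} \left(-177\right) = - \frac{3}{5} - \frac{177}{5} = -36$)
$\frac{1}{V{\left(885 \right)} + \left(133 \cdot 488 - 212\right)} = \frac{1}{-36 + \left(133 \cdot 488 - 212\right)} = \frac{1}{-36 + \left(64904 - 212\right)} = \frac{1}{-36 + 64692} = \frac{1}{64656}$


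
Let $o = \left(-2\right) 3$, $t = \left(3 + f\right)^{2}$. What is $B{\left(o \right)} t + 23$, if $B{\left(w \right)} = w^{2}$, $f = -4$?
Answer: $59$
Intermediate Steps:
$t = 1$ ($t = \left(3 - 4\right)^{2} = \left(-1\right)^{2} = 1$)
$o = -6$
$B{\left(o \right)} t + 23 = \left(-6\right)^{2} \cdot 1 + 23 = 36 \cdot 1 + 23 = 36 + 23 = 59$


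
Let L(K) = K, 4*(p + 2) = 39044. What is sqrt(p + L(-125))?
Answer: sqrt(9634) ≈ 98.153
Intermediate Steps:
p = 9759 (p = -2 + (1/4)*39044 = -2 + 9761 = 9759)
sqrt(p + L(-125)) = sqrt(9759 - 125) = sqrt(9634)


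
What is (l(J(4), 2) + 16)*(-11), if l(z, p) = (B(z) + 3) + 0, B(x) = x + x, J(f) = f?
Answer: -297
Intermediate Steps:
B(x) = 2*x
l(z, p) = 3 + 2*z (l(z, p) = (2*z + 3) + 0 = (3 + 2*z) + 0 = 3 + 2*z)
(l(J(4), 2) + 16)*(-11) = ((3 + 2*4) + 16)*(-11) = ((3 + 8) + 16)*(-11) = (11 + 16)*(-11) = 27*(-11) = -297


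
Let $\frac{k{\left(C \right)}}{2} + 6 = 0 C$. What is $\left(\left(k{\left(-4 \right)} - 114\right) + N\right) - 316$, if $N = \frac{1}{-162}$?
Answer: $- \frac{71605}{162} \approx -442.01$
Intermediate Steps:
$k{\left(C \right)} = -12$ ($k{\left(C \right)} = -12 + 2 \cdot 0 C = -12 + 2 \cdot 0 = -12 + 0 = -12$)
$N = - \frac{1}{162} \approx -0.0061728$
$\left(\left(k{\left(-4 \right)} - 114\right) + N\right) - 316 = \left(\left(-12 - 114\right) - \frac{1}{162}\right) - 316 = \left(-126 - \frac{1}{162}\right) - 316 = - \frac{20413}{162} - 316 = - \frac{71605}{162}$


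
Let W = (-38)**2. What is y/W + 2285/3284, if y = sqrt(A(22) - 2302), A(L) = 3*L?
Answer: 2285/3284 + I*sqrt(559)/722 ≈ 0.6958 + 0.032747*I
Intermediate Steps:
y = 2*I*sqrt(559) (y = sqrt(3*22 - 2302) = sqrt(66 - 2302) = sqrt(-2236) = 2*I*sqrt(559) ≈ 47.286*I)
W = 1444
y/W + 2285/3284 = (2*I*sqrt(559))/1444 + 2285/3284 = (2*I*sqrt(559))*(1/1444) + 2285*(1/3284) = I*sqrt(559)/722 + 2285/3284 = 2285/3284 + I*sqrt(559)/722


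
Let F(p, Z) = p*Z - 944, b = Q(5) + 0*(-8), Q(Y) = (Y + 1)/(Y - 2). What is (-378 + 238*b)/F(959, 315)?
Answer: 98/301141 ≈ 0.00032543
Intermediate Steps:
Q(Y) = (1 + Y)/(-2 + Y)
b = 2 (b = (1 + 5)/(-2 + 5) + 0*(-8) = 6/3 + 0 = (⅓)*6 + 0 = 2 + 0 = 2)
F(p, Z) = -944 + Z*p (F(p, Z) = Z*p - 944 = -944 + Z*p)
(-378 + 238*b)/F(959, 315) = (-378 + 238*2)/(-944 + 315*959) = (-378 + 476)/(-944 + 302085) = 98/301141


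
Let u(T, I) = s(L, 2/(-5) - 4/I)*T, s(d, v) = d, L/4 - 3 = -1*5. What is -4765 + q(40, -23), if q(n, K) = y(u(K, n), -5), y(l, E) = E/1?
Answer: -4770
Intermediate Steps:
L = -8 (L = 12 + 4*(-1*5) = 12 + 4*(-5) = 12 - 20 = -8)
u(T, I) = -8*T
y(l, E) = E (y(l, E) = E*1 = E)
q(n, K) = -5
-4765 + q(40, -23) = -4765 - 5 = -4770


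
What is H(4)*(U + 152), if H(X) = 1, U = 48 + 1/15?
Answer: 3001/15 ≈ 200.07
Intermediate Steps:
U = 721/15 (U = 48 + 1/15 = 721/15 ≈ 48.067)
H(4)*(U + 152) = 1*(721/15 + 152) = 1*(3001/15) = 3001/15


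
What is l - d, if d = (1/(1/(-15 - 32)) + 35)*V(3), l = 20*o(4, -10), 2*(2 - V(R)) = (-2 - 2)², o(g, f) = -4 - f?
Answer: 48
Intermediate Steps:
V(R) = -6 (V(R) = 2 - (-2 - 2)²/2 = 2 - ½*(-4)² = 2 - ½*16 = 2 - 8 = -6)
l = 120 (l = 20*(-4 - 1*(-10)) = 20*(-4 + 10) = 20*6 = 120)
d = 72 (d = (1/(1/(-15 - 32)) + 35)*(-6) = (1/(1/(-47)) + 35)*(-6) = (1/(-1/47) + 35)*(-6) = (-47 + 35)*(-6) = -12*(-6) = 72)
l - d = 120 - 1*72 = 120 - 72 = 48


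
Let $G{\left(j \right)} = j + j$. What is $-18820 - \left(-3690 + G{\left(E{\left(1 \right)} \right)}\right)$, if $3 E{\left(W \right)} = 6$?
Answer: $-15134$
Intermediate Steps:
$E{\left(W \right)} = 2$ ($E{\left(W \right)} = \frac{1}{3} \cdot 6 = 2$)
$G{\left(j \right)} = 2 j$
$-18820 - \left(-3690 + G{\left(E{\left(1 \right)} \right)}\right) = -18820 + \left(3690 - 2 \cdot 2\right) = -18820 + \left(3690 - 4\right) = -18820 + 3686 = -15134$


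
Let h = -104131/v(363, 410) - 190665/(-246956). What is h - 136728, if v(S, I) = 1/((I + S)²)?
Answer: -15365955226601147/246956 ≈ -6.2221e+10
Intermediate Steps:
v(S, I) = (I + S)⁻²
h = -15365921460801179/246956 (h = -104131*(410 + 363)² - 190665/(-246956) = -104131/(773⁻²) - 190665*(-1/246956) = -104131/1/597529 + 190665/246956 = -104131*597529 + 190665/246956 = -62221292299 + 190665/246956 = -15365921460801179/246956 ≈ -6.2221e+10)
h - 136728 = -15365921460801179/246956 - 136728 = -15365955226601147/246956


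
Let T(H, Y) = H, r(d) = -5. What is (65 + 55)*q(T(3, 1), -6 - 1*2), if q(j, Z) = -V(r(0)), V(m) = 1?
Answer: -120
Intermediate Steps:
q(j, Z) = -1 (q(j, Z) = -1*1 = -1)
(65 + 55)*q(T(3, 1), -6 - 1*2) = (65 + 55)*(-1) = 120*(-1) = -120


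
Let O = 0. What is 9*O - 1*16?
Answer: -16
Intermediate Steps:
9*O - 1*16 = 9*0 - 1*16 = 0 - 16 = -16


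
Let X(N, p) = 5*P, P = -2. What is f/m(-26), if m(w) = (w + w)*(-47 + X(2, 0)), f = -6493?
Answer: -6493/2964 ≈ -2.1906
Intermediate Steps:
X(N, p) = -10 (X(N, p) = 5*(-2) = -10)
m(w) = -114*w (m(w) = (w + w)*(-47 - 10) = (2*w)*(-57) = -114*w)
f/m(-26) = -6493/((-114*(-26))) = -6493/2964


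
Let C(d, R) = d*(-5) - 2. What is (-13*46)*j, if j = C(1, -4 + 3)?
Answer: 4186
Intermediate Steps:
C(d, R) = -2 - 5*d (C(d, R) = -5*d - 2 = -2 - 5*d)
j = -7 (j = -2 - 5*1 = -2 - 5 = -7)
(-13*46)*j = -13*46*(-7) = -598*(-7) = 4186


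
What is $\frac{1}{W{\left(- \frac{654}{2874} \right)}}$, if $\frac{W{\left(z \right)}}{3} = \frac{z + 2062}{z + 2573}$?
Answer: $\frac{410786}{987589} \approx 0.41595$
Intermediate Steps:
$W{\left(z \right)} = \frac{3 \left(2062 + z\right)}{2573 + z}$ ($W{\left(z \right)} = 3 \frac{z + 2062}{z + 2573} = 3 \frac{2062 + z}{2573 + z} = \frac{3 \left(2062 + z\right)}{2573 + z}$)
$\frac{1}{W{\left(- \frac{654}{2874} \right)}} = \frac{1}{3 \frac{1}{2573 - \frac{654}{2874}} \left(2062 - \frac{654}{2874}\right)} = \frac{1}{3 \frac{1}{2573 - \frac{109}{479}} \left(2062 - \frac{109}{479}\right)} = \frac{1}{3 \frac{1}{\frac{1232358}{479}} \cdot \frac{987589}{479}} = \frac{1}{3 \cdot \frac{479}{1232358} \cdot \frac{987589}{479}} = \frac{1}{\frac{987589}{410786}} = \frac{410786}{987589}$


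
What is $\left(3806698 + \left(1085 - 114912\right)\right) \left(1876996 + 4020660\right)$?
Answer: $21779282810376$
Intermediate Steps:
$\left(3806698 + \left(1085 - 114912\right)\right) \left(1876996 + 4020660\right) = \left(3806698 + \left(1085 - 114912\right)\right) 5897656 = \left(3806698 - 113827\right) 5897656 = 3692871 \cdot 5897656 = 21779282810376$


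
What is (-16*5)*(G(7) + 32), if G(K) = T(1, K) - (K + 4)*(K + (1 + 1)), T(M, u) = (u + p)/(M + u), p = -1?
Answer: 5300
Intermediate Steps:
T(M, u) = (-1 + u)/(M + u) (T(M, u) = (u - 1)/(M + u) = (-1 + u)/(M + u))
G(K) = (-1 + K)/(1 + K) - (2 + K)*(4 + K) (G(K) = (-1 + K)/(1 + K) - (K + 4)*(K + (1 + 1)) = (-1 + K)/(1 + K) - (4 + K)*(K + 2) = (-1 + K)/(1 + K) - (4 + K)*(2 + K) = (-1 + K)/(1 + K) - (2 + K)*(4 + K))
(-16*5)*(G(7) + 32) = (-16*5)*((-9 - 1*7³ - 13*7 - 7*7²)/(1 + 7) + 32) = -80*((-9 - 1*343 - 91 - 7*49)/8 + 32) = -80*((-9 - 343 - 91 - 343)/8 + 32) = -80*((⅛)*(-786) + 32) = -80*(-393/4 + 32) = -80*(-265/4) = 5300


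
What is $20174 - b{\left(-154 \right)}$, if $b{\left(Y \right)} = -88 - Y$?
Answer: $20108$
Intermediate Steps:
$20174 - b{\left(-154 \right)} = 20174 - \left(-88 - -154\right) = 20174 - \left(-88 + 154\right) = 20174 - 66 = 20108$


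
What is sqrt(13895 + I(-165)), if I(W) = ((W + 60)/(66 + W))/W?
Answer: 32*sqrt(14777)/33 ≈ 117.88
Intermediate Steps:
I(W) = (60 + W)/(W*(66 + W)) (I(W) = ((60 + W)/(66 + W))/W = (60 + W)/(W*(66 + W)))
sqrt(13895 + I(-165)) = sqrt(13895 + (60 - 165)/((-165)*(66 - 165))) = sqrt(13895 - 1/165*(-105)/(-99)) = sqrt(13895 - 1/165*(-1/99)*(-105)) = sqrt(13895 - 7/1089) = sqrt(15131648/1089) = 32*sqrt(14777)/33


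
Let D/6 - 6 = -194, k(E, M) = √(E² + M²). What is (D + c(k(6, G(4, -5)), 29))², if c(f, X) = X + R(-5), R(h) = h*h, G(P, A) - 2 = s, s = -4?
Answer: 1153476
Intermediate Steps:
G(P, A) = -2 (G(P, A) = 2 - 4 = -2)
D = -1128 (D = 36 + 6*(-194) = 36 - 1164 = -1128)
R(h) = h²
c(f, X) = 25 + X (c(f, X) = X + (-5)² = X + 25 = 25 + X)
(D + c(k(6, G(4, -5)), 29))² = (-1128 + (25 + 29))² = (-1128 + 54)² = (-1074)² = 1153476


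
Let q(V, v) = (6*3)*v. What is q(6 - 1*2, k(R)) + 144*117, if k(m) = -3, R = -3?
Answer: 16794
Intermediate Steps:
q(V, v) = 18*v
q(6 - 1*2, k(R)) + 144*117 = 18*(-3) + 144*117 = -54 + 16848 = 16794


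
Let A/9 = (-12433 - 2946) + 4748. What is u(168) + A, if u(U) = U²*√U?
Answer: -95679 + 56448*√42 ≈ 2.7015e+5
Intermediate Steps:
A = -95679 (A = 9*((-12433 - 2946) + 4748) = 9*(-15379 + 4748) = 9*(-10631) = -95679)
u(U) = U^(5/2)
u(168) + A = 168^(5/2) - 95679 = 56448*√42 - 95679 = -95679 + 56448*√42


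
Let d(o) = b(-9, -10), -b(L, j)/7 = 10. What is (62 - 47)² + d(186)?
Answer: 155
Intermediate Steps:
b(L, j) = -70 (b(L, j) = -7*10 = -70)
d(o) = -70
(62 - 47)² + d(186) = (62 - 47)² - 70 = 15² - 70 = 225 - 70 = 155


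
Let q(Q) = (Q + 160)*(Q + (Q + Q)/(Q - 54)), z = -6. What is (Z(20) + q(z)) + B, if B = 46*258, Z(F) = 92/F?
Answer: 54897/5 ≈ 10979.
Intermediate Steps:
B = 11868
q(Q) = (160 + Q)*(Q + 2*Q/(-54 + Q)) (q(Q) = (160 + Q)*(Q + (2*Q)/(-54 + Q)) = (160 + Q)*(Q + 2*Q/(-54 + Q)))
(Z(20) + q(z)) + B = (92/20 - 6*(-8320 + (-6)**2 + 108*(-6))/(-54 - 6)) + 11868 = (92*(1/20) - 6*(-8320 + 36 - 648)/(-60)) + 11868 = (23/5 - 6*(-1/60)*(-8932)) + 11868 = (23/5 - 4466/5) + 11868 = -4443/5 + 11868 = 54897/5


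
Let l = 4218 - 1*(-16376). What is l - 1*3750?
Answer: 16844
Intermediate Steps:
l = 20594 (l = 4218 + 16376 = 20594)
l - 1*3750 = 20594 - 1*3750 = 20594 - 3750 = 16844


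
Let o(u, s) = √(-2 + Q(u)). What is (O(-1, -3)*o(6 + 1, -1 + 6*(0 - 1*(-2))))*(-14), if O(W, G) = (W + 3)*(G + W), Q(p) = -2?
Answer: 224*I ≈ 224.0*I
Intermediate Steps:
O(W, G) = (3 + W)*(G + W)
o(u, s) = 2*I (o(u, s) = √(-2 - 2) = √(-4) = 2*I)
(O(-1, -3)*o(6 + 1, -1 + 6*(0 - 1*(-2))))*(-14) = (((-1)² + 3*(-3) + 3*(-1) - 3*(-1))*(2*I))*(-14) = ((1 - 9 - 3 + 3)*(2*I))*(-14) = -16*I*(-14) = 224*I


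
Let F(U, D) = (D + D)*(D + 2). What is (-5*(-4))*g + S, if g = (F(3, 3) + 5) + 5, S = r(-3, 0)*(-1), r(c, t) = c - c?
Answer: 800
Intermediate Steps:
r(c, t) = 0
S = 0 (S = 0*(-1) = 0)
F(U, D) = 2*D*(2 + D) (F(U, D) = (2*D)*(2 + D) = 2*D*(2 + D))
g = 40 (g = (2*3*(2 + 3) + 5) + 5 = (2*3*5 + 5) + 5 = (30 + 5) + 5 = 35 + 5 = 40)
(-5*(-4))*g + S = -5*(-4)*40 + 0 = 20*40 + 0 = 800 + 0 = 800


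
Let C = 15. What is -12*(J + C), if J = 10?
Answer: -300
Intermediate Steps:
-12*(J + C) = -12*(10 + 15) = -12*25 = -300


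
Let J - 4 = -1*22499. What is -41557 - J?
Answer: -19062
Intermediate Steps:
J = -22495 (J = 4 - 1*22499 = 4 - 22499 = -22495)
-41557 - J = -41557 - 1*(-22495) = -41557 + 22495 = -19062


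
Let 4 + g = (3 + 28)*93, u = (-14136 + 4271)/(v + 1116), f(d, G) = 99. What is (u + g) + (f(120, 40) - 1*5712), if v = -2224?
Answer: -3019407/1108 ≈ -2725.1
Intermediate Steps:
u = 9865/1108 (u = (-14136 + 4271)/(-2224 + 1116) = -9865/(-1108) = -9865*(-1/1108) = 9865/1108 ≈ 8.9034)
g = 2879 (g = -4 + (3 + 28)*93 = -4 + 31*93 = -4 + 2883 = 2879)
(u + g) + (f(120, 40) - 1*5712) = (9865/1108 + 2879) + (99 - 1*5712) = 3199797/1108 + (99 - 5712) = 3199797/1108 - 5613 = -3019407/1108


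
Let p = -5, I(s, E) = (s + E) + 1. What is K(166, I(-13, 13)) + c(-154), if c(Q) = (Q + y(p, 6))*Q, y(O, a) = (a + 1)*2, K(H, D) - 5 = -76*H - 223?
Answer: 8726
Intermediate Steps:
I(s, E) = 1 + E + s (I(s, E) = (E + s) + 1 = 1 + E + s)
K(H, D) = -218 - 76*H (K(H, D) = 5 + (-76*H - 223) = 5 + (-223 - 76*H) = -218 - 76*H)
y(O, a) = 2 + 2*a (y(O, a) = (1 + a)*2 = 2 + 2*a)
c(Q) = Q*(14 + Q) (c(Q) = (Q + (2 + 2*6))*Q = (Q + (2 + 12))*Q = (Q + 14)*Q = (14 + Q)*Q = Q*(14 + Q))
K(166, I(-13, 13)) + c(-154) = (-218 - 76*166) - 154*(14 - 154) = (-218 - 12616) - 154*(-140) = -12834 + 21560 = 8726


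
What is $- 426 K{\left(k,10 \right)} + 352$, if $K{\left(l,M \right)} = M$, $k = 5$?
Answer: $-3908$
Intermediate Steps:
$- 426 K{\left(k,10 \right)} + 352 = \left(-426\right) 10 + 352 = -4260 + 352 = -3908$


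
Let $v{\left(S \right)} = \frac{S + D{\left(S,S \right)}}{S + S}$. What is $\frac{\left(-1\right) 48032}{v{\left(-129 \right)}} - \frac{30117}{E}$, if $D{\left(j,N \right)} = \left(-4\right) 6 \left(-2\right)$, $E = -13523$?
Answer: $- \frac{55859346137}{365121} \approx -1.5299 \cdot 10^{5}$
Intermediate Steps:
$D{\left(j,N \right)} = 48$ ($D{\left(j,N \right)} = \left(-24\right) \left(-2\right) = 48$)
$v{\left(S \right)} = \frac{48 + S}{2 S}$ ($v{\left(S \right)} = \frac{S + 48}{S + S} = \frac{48 + S}{2 S}$)
$\frac{\left(-1\right) 48032}{v{\left(-129 \right)}} - \frac{30117}{E} = \frac{\left(-1\right) 48032}{\frac{1}{2} \frac{1}{-129} \left(48 - 129\right)} - \frac{30117}{-13523} = - \frac{48032}{\frac{1}{2} \left(- \frac{1}{129}\right) \left(-81\right)} - - \frac{30117}{13523} = - \frac{48032}{\frac{27}{86}} + \frac{30117}{13523} = \left(-48032\right) \frac{86}{27} + \frac{30117}{13523} = - \frac{4130752}{27} + \frac{30117}{13523} = - \frac{55859346137}{365121}$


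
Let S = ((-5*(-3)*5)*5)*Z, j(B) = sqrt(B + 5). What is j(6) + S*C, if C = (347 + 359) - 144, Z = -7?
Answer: -1475250 + sqrt(11) ≈ -1.4752e+6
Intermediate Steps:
j(B) = sqrt(5 + B)
C = 562 (C = 706 - 144 = 562)
S = -2625 (S = ((-5*(-3)*5)*5)*(-7) = ((15*5)*5)*(-7) = (75*5)*(-7) = 375*(-7) = -2625)
j(6) + S*C = sqrt(5 + 6) - 2625*562 = sqrt(11) - 1475250 = -1475250 + sqrt(11)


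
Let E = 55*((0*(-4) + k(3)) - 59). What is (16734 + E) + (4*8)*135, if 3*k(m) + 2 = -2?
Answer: 53207/3 ≈ 17736.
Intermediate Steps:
k(m) = -4/3 (k(m) = -2/3 + (1/3)*(-2) = -2/3 - 2/3 = -4/3)
E = -9955/3 (E = 55*((0*(-4) - 4/3) - 59) = 55*((0 - 4/3) - 59) = 55*(-4/3 - 59) = 55*(-181/3) = -9955/3 ≈ -3318.3)
(16734 + E) + (4*8)*135 = (16734 - 9955/3) + (4*8)*135 = 40247/3 + 32*135 = 40247/3 + 4320 = 53207/3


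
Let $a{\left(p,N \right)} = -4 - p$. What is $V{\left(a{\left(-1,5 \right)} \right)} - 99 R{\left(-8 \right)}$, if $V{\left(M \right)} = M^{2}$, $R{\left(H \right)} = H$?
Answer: $801$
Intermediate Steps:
$V{\left(a{\left(-1,5 \right)} \right)} - 99 R{\left(-8 \right)} = \left(-4 - -1\right)^{2} - -792 = \left(-4 + 1\right)^{2} + 792 = \left(-3\right)^{2} + 792 = 9 + 792 = 801$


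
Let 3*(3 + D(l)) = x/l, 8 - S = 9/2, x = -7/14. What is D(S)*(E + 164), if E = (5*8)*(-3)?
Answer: -2816/21 ≈ -134.10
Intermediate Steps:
x = -1/2 (x = -7*1/14 = -1/2 ≈ -0.50000)
S = 7/2 (S = 8 - 9/2 = 7/2 ≈ 3.5000)
D(l) = -3 - 1/(6*l) (D(l) = -3 + (-1/(2*l))/3 = -3 - 1/(6*l))
E = -120 (E = 40*(-3) = -120)
D(S)*(E + 164) = (-3 - 1/(6*7/2))*(-120 + 164) = (-3 - 1/6*2/7)*44 = (-3 - 1/21)*44 = -64/21*44 = -2816/21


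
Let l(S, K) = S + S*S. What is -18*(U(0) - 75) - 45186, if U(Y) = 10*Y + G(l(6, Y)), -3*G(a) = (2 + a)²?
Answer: -32220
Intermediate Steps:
l(S, K) = S + S²
G(a) = -(2 + a)²/3
U(Y) = -1936/3 + 10*Y (U(Y) = 10*Y - (2 + 6*(1 + 6))²/3 = 10*Y - (2 + 6*7)²/3 = 10*Y - (2 + 42)²/3 = 10*Y - ⅓*44² = 10*Y - ⅓*1936 = 10*Y - 1936/3 = -1936/3 + 10*Y)
-18*(U(0) - 75) - 45186 = -18*((-1936/3 + 10*0) - 75) - 45186 = -18*((-1936/3 + 0) - 75) - 45186 = -18*(-1936/3 - 75) - 45186 = -18*(-2161/3) - 45186 = 12966 - 45186 = -32220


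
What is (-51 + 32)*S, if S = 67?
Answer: -1273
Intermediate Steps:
(-51 + 32)*S = (-51 + 32)*67 = -19*67 = -1273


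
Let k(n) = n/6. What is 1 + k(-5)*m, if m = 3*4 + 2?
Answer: -32/3 ≈ -10.667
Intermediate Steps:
k(n) = n/6 (k(n) = n*(1/6) = n/6)
m = 14 (m = 12 + 2 = 14)
1 + k(-5)*m = 1 + ((1/6)*(-5))*14 = 1 - 5/6*14 = 1 - 35/3 = -32/3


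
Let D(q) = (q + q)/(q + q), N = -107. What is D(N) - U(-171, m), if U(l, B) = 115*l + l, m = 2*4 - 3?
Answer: 19837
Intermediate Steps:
D(q) = 1 (D(q) = (2*q)/((2*q)) = (2*q)*(1/(2*q)) = 1)
m = 5 (m = 8 - 3 = 5)
U(l, B) = 116*l
D(N) - U(-171, m) = 1 - 116*(-171) = 1 - 1*(-19836) = 1 + 19836 = 19837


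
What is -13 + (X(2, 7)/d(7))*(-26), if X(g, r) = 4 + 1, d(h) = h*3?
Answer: -403/21 ≈ -19.190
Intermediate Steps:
d(h) = 3*h
X(g, r) = 5
-13 + (X(2, 7)/d(7))*(-26) = -13 + (5/((3*7)))*(-26) = -13 + (5/21)*(-26) = -13 - 130/21 = -403/21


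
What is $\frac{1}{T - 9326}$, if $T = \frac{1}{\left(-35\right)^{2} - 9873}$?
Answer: $- \frac{8648}{80651249} \approx -0.00010723$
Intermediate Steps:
$T = - \frac{1}{8648}$ ($T = \frac{1}{1225 - 9873} = \frac{1}{-8648} = - \frac{1}{8648} \approx -0.00011563$)
$\frac{1}{T - 9326} = \frac{1}{- \frac{1}{8648} - 9326} = \frac{1}{- \frac{80651249}{8648}} = - \frac{8648}{80651249}$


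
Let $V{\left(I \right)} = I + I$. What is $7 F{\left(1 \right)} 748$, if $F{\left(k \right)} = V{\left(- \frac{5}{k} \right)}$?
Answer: $-52360$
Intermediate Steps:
$V{\left(I \right)} = 2 I$
$F{\left(k \right)} = - \frac{10}{k}$ ($F{\left(k \right)} = 2 \left(- \frac{5}{k}\right) = - \frac{10}{k}$)
$7 F{\left(1 \right)} 748 = 7 \left(- \frac{10}{1}\right) 748 = 7 \left(\left(-10\right) 1\right) 748 = 7 \left(-10\right) 748 = \left(-70\right) 748 = -52360$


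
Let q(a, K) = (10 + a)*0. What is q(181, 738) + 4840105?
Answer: 4840105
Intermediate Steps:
q(a, K) = 0
q(181, 738) + 4840105 = 0 + 4840105 = 4840105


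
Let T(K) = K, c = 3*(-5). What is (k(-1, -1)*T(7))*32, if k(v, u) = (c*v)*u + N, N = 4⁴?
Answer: 53984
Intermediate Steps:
N = 256
c = -15
k(v, u) = 256 - 15*u*v (k(v, u) = (-15*v)*u + 256 = -15*u*v + 256 = 256 - 15*u*v)
(k(-1, -1)*T(7))*32 = ((256 - 15*(-1)*(-1))*7)*32 = ((256 - 15)*7)*32 = (241*7)*32 = 1687*32 = 53984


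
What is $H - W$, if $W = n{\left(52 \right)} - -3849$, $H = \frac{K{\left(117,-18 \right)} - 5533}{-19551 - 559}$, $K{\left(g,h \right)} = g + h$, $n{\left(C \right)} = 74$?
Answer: $- \frac{39443048}{10055} \approx -3922.7$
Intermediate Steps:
$H = \frac{2717}{10055}$ ($H = \frac{\left(117 - 18\right) - 5533}{-19551 - 559} = \frac{99 - 5533}{-20110} = \left(-5434\right) \left(- \frac{1}{20110}\right) = \frac{2717}{10055} \approx 0.27021$)
$W = 3923$ ($W = 74 - -3849 = 74 + 3849 = 3923$)
$H - W = \frac{2717}{10055} - 3923 = - \frac{39443048}{10055}$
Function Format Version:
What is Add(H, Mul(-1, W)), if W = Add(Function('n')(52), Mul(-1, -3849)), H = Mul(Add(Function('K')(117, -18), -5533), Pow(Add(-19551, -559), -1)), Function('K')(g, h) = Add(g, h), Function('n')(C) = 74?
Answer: Rational(-39443048, 10055) ≈ -3922.7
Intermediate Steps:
H = Rational(2717, 10055) (H = Mul(Add(Add(117, -18), -5533), Pow(Add(-19551, -559), -1)) = Mul(Add(99, -5533), Pow(-20110, -1)) = Mul(-5434, Rational(-1, 20110)) = Rational(2717, 10055) ≈ 0.27021)
W = 3923 (W = Add(74, Mul(-1, -3849)) = Add(74, 3849) = 3923)
Add(H, Mul(-1, W)) = Add(Rational(2717, 10055), Mul(-1, 3923)) = Add(Rational(2717, 10055), -3923) = Rational(-39443048, 10055)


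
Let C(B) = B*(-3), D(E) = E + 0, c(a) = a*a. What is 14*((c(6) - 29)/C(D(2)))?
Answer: -49/3 ≈ -16.333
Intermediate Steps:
c(a) = a**2
D(E) = E
C(B) = -3*B
14*((c(6) - 29)/C(D(2))) = 14*((6**2 - 29)/((-3*2))) = 14*((36 - 29)/(-6)) = 14*(-1/6*7) = 14*(-7/6) = -49/3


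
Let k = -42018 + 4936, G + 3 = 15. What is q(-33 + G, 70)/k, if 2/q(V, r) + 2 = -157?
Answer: 1/2948019 ≈ 3.3921e-7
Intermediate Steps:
G = 12 (G = -3 + 15 = 12)
k = -37082
q(V, r) = -2/159 (q(V, r) = 2/(-2 - 157) = 2/(-159) = 2*(-1/159) = -2/159)
q(-33 + G, 70)/k = -2/159/(-37082) = -2/159*(-1/37082) = 1/2948019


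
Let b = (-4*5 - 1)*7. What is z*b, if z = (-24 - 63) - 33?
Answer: 17640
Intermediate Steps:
z = -120 (z = -87 - 33 = -120)
b = -147 (b = (-20 - 1)*7 = -21*7 = -147)
z*b = -120*(-147) = 17640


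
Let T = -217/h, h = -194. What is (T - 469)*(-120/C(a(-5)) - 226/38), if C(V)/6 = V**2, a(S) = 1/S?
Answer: 872562397/3686 ≈ 2.3672e+5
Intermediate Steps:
C(V) = 6*V**2
T = 217/194 (T = -217/(-194) = -217*(-1/194) = 217/194 ≈ 1.1186)
(T - 469)*(-120/C(a(-5)) - 226/38) = (217/194 - 469)*(-120/(6*(1/(-5))**2) - 226/38) = -90769*(-120/(6*(-1/5)**2) - 226*1/38)/194 = -90769*(-120/(6*(1/25)) - 113/19)/194 = -90769*(-120/6/25 - 113/19)/194 = -90769*(-120*25/6 - 113/19)/194 = -90769*(-500 - 113/19)/194 = -90769/194*(-9613/19) = 872562397/3686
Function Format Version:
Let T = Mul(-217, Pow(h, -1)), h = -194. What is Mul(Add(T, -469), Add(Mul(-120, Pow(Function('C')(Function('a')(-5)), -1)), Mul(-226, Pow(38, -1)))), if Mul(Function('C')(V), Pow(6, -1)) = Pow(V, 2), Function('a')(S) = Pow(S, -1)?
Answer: Rational(872562397, 3686) ≈ 2.3672e+5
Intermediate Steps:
Function('C')(V) = Mul(6, Pow(V, 2))
T = Rational(217, 194) (T = Mul(-217, Pow(-194, -1)) = Mul(-217, Rational(-1, 194)) = Rational(217, 194) ≈ 1.1186)
Mul(Add(T, -469), Add(Mul(-120, Pow(Function('C')(Function('a')(-5)), -1)), Mul(-226, Pow(38, -1)))) = Mul(Add(Rational(217, 194), -469), Add(Mul(-120, Pow(Mul(6, Pow(Pow(-5, -1), 2)), -1)), Mul(-226, Pow(38, -1)))) = Mul(Rational(-90769, 194), Add(Mul(-120, Pow(Mul(6, Pow(Rational(-1, 5), 2)), -1)), Mul(-226, Rational(1, 38)))) = Mul(Rational(-90769, 194), Add(Mul(-120, Pow(Mul(6, Rational(1, 25)), -1)), Rational(-113, 19))) = Mul(Rational(-90769, 194), Add(Mul(-120, Pow(Rational(6, 25), -1)), Rational(-113, 19))) = Mul(Rational(-90769, 194), Add(Mul(-120, Rational(25, 6)), Rational(-113, 19))) = Mul(Rational(-90769, 194), Add(-500, Rational(-113, 19))) = Mul(Rational(-90769, 194), Rational(-9613, 19)) = Rational(872562397, 3686)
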